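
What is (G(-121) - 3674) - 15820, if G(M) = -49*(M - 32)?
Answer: -11997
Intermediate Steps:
G(M) = 1568 - 49*M (G(M) = -49*(-32 + M) = 1568 - 49*M)
(G(-121) - 3674) - 15820 = ((1568 - 49*(-121)) - 3674) - 15820 = ((1568 + 5929) - 3674) - 15820 = (7497 - 3674) - 15820 = 3823 - 15820 = -11997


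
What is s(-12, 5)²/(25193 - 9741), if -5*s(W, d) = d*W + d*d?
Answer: 49/15452 ≈ 0.0031711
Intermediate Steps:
s(W, d) = -d²/5 - W*d/5 (s(W, d) = -(d*W + d*d)/5 = -(W*d + d²)/5 = -(d² + W*d)/5 = -d²/5 - W*d/5)
s(-12, 5)²/(25193 - 9741) = (-⅕*5*(-12 + 5))²/(25193 - 9741) = (-⅕*5*(-7))²/15452 = 7²*(1/15452) = 49*(1/15452) = 49/15452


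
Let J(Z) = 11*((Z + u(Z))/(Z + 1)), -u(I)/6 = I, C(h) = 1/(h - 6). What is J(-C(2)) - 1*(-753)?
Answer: 742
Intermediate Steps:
C(h) = 1/(-6 + h)
u(I) = -6*I
J(Z) = -55*Z/(1 + Z) (J(Z) = 11*((Z - 6*Z)/(Z + 1)) = 11*((-5*Z)/(1 + Z)) = 11*(-5*Z/(1 + Z)) = -55*Z/(1 + Z))
J(-C(2)) - 1*(-753) = -55*(-1/(-6 + 2))/(1 - 1/(-6 + 2)) - 1*(-753) = -55*(-1/(-4))/(1 - 1/(-4)) + 753 = -55*(-1*(-¼))/(1 - 1*(-¼)) + 753 = -55*¼/(1 + ¼) + 753 = -55*¼/5/4 + 753 = -55*¼*⅘ + 753 = -11 + 753 = 742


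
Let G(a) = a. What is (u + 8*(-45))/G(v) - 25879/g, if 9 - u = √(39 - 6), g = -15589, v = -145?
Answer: 1317742/322915 + √33/145 ≈ 4.1204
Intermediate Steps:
u = 9 - √33 (u = 9 - √(39 - 6) = 9 - √33 ≈ 3.2554)
(u + 8*(-45))/G(v) - 25879/g = ((9 - √33) + 8*(-45))/(-145) - 25879/(-15589) = ((9 - √33) - 360)*(-1/145) - 25879*(-1/15589) = (-351 - √33)*(-1/145) + 3697/2227 = (351/145 + √33/145) + 3697/2227 = 1317742/322915 + √33/145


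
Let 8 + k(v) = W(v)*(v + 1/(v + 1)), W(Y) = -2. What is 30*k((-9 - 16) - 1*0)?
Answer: 2525/2 ≈ 1262.5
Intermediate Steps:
k(v) = -8 - 2*v - 2/(1 + v) (k(v) = -8 - 2*(v + 1/(v + 1)) = -8 - 2*(v + 1/(1 + v)) = -8 + (-2*v - 2/(1 + v)) = -8 - 2*v - 2/(1 + v))
30*k((-9 - 16) - 1*0) = 30*(2*(-5 - ((-9 - 16) - 1*0)² - 5*((-9 - 16) - 1*0))/(1 + ((-9 - 16) - 1*0))) = 30*(2*(-5 - (-25 + 0)² - 5*(-25 + 0))/(1 + (-25 + 0))) = 30*(2*(-5 - 1*(-25)² - 5*(-25))/(1 - 25)) = 30*(2*(-5 - 1*625 + 125)/(-24)) = 30*(2*(-1/24)*(-5 - 625 + 125)) = 30*(2*(-1/24)*(-505)) = 30*(505/12) = 2525/2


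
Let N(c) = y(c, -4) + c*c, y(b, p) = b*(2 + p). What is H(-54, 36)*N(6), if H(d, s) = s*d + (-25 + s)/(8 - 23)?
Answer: -233368/5 ≈ -46674.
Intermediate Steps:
H(d, s) = 5/3 - s/15 + d*s (H(d, s) = d*s + (-25 + s)/(-15) = d*s + (-25 + s)*(-1/15) = d*s + (5/3 - s/15) = 5/3 - s/15 + d*s)
N(c) = c² - 2*c (N(c) = c*(2 - 4) + c*c = c*(-2) + c² = -2*c + c² = c² - 2*c)
H(-54, 36)*N(6) = (5/3 - 1/15*36 - 54*36)*(6*(-2 + 6)) = (5/3 - 12/5 - 1944)*(6*4) = -29171/15*24 = -233368/5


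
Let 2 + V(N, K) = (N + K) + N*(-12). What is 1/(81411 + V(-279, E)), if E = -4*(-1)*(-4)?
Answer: 1/84462 ≈ 1.1840e-5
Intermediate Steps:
E = -16 (E = 4*(-4) = -16)
V(N, K) = -2 + K - 11*N (V(N, K) = -2 + ((N + K) + N*(-12)) = -2 + ((K + N) - 12*N) = -2 + (K - 11*N) = -2 + K - 11*N)
1/(81411 + V(-279, E)) = 1/(81411 + (-2 - 16 - 11*(-279))) = 1/(81411 + (-2 - 16 + 3069)) = 1/(81411 + 3051) = 1/84462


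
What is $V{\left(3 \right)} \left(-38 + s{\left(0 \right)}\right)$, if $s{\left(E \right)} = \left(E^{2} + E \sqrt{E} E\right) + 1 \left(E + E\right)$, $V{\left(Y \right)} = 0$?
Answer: $0$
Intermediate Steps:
$s{\left(E \right)} = E^{2} + E^{\frac{5}{2}} + 2 E$ ($s{\left(E \right)} = \left(E^{2} + E^{\frac{3}{2}} E\right) + 1 \cdot 2 E = \left(E^{2} + E^{\frac{5}{2}}\right) + 2 E = E^{2} + E^{\frac{5}{2}} + 2 E$)
$V{\left(3 \right)} \left(-38 + s{\left(0 \right)}\right) = 0 \left(-38 + \left(0^{2} + 0^{\frac{5}{2}} + 2 \cdot 0\right)\right) = 0 \left(-38 + \left(0 + 0 + 0\right)\right) = 0 \left(-38 + 0\right) = 0 \left(-38\right) = 0$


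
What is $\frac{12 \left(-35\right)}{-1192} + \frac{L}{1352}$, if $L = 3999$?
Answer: $\frac{666831}{201448} \approx 3.3102$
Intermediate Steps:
$\frac{12 \left(-35\right)}{-1192} + \frac{L}{1352} = \frac{12 \left(-35\right)}{-1192} + \frac{3999}{1352} = \left(-420\right) \left(- \frac{1}{1192}\right) + 3999 \cdot \frac{1}{1352} = \frac{105}{298} + \frac{3999}{1352} = \frac{666831}{201448}$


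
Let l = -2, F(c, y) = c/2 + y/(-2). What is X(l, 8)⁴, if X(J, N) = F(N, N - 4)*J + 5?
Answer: 1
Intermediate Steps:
F(c, y) = c/2 - y/2 (F(c, y) = c*(½) + y*(-½) = c/2 - y/2)
X(J, N) = 5 + 2*J (X(J, N) = (N/2 - (N - 4)/2)*J + 5 = (N/2 - (-4 + N)/2)*J + 5 = (N/2 + (2 - N/2))*J + 5 = 2*J + 5 = 5 + 2*J)
X(l, 8)⁴ = (5 + 2*(-2))⁴ = (5 - 4)⁴ = 1⁴ = 1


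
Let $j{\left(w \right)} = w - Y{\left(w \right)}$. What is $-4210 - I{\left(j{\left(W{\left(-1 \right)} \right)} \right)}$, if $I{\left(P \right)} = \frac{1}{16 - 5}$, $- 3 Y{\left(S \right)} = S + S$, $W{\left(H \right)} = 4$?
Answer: $- \frac{46311}{11} \approx -4210.1$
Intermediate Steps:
$Y{\left(S \right)} = - \frac{2 S}{3}$ ($Y{\left(S \right)} = - \frac{S + S}{3} = - \frac{2 S}{3}$)
$j{\left(w \right)} = \frac{5 w}{3}$ ($j{\left(w \right)} = w - - \frac{2 w}{3} = w + \frac{2 w}{3} = \frac{5 w}{3}$)
$I{\left(P \right)} = \frac{1}{11}$
$-4210 - I{\left(j{\left(W{\left(-1 \right)} \right)} \right)} = -4210 - \frac{1}{11} = - \frac{46311}{11}$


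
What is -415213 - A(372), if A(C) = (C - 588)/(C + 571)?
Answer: -391545643/943 ≈ -4.1521e+5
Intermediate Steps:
A(C) = (-588 + C)/(571 + C)
-415213 - A(372) = -415213 - (-588 + 372)/(571 + 372) = -415213 - (-216)/943 = -415213 - 1*(-216/943) = -415213 + 216/943 = -391545643/943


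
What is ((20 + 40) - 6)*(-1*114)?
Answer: -6156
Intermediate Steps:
((20 + 40) - 6)*(-1*114) = (60 - 6)*(-114) = 54*(-114) = -6156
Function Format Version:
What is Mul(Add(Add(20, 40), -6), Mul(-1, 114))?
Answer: -6156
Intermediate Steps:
Mul(Add(Add(20, 40), -6), Mul(-1, 114)) = Mul(Add(60, -6), -114) = Mul(54, -114) = -6156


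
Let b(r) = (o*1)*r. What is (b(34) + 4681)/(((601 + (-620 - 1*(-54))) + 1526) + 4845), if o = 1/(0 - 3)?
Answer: 14009/19218 ≈ 0.72895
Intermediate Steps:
o = -⅓ (o = 1/(-3) = -⅓ ≈ -0.33333)
b(r) = -r/3 (b(r) = (-⅓*1)*r = -r/3)
(b(34) + 4681)/(((601 + (-620 - 1*(-54))) + 1526) + 4845) = (-⅓*34 + 4681)/(((601 + (-620 - 1*(-54))) + 1526) + 4845) = (-34/3 + 4681)/(((601 + (-620 + 54)) + 1526) + 4845) = 14009/(3*(((601 - 566) + 1526) + 4845)) = 14009/(3*((35 + 1526) + 4845)) = 14009/(3*(1561 + 4845)) = (14009/3)/6406 = (14009/3)*(1/6406) = 14009/19218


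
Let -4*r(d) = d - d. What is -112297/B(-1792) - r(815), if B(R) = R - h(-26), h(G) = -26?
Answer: 112297/1766 ≈ 63.588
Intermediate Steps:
r(d) = 0 (r(d) = -(d - d)/4 = -1/4*0 = 0)
B(R) = 26 + R (B(R) = R - 1*(-26) = R + 26 = 26 + R)
-112297/B(-1792) - r(815) = -112297/(26 - 1792) - 1*0 = -112297/(-1766) + 0 = -112297*(-1/1766) + 0 = 112297/1766 + 0 = 112297/1766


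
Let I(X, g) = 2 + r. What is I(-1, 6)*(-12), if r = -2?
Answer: 0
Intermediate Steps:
I(X, g) = 0 (I(X, g) = 2 - 2 = 0)
I(-1, 6)*(-12) = 0*(-12) = 0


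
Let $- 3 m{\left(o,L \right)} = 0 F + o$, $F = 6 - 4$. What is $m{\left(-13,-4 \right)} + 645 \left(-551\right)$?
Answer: $- \frac{1066172}{3} \approx -3.5539 \cdot 10^{5}$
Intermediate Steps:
$F = 2$
$m{\left(o,L \right)} = - \frac{o}{3}$ ($m{\left(o,L \right)} = - \frac{0 \cdot 2 + o}{3} = - \frac{0 + o}{3} = - \frac{o}{3}$)
$m{\left(-13,-4 \right)} + 645 \left(-551\right) = \left(- \frac{1}{3}\right) \left(-13\right) + 645 \left(-551\right) = \frac{13}{3} - 355395 = - \frac{1066172}{3}$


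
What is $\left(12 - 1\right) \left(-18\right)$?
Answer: $-198$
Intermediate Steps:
$\left(12 - 1\right) \left(-18\right) = 11 \left(-18\right) = -198$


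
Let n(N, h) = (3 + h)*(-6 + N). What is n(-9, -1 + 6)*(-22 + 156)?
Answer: -16080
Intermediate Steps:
n(N, h) = (-6 + N)*(3 + h)
n(-9, -1 + 6)*(-22 + 156) = (-18 - 6*(-1 + 6) + 3*(-9) - 9*(-1 + 6))*(-22 + 156) = (-18 - 6*5 - 27 - 9*5)*134 = (-18 - 30 - 27 - 45)*134 = -120*134 = -16080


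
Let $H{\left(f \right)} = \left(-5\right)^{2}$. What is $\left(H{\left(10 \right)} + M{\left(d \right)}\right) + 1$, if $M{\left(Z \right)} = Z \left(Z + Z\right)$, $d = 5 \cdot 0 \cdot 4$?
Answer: $26$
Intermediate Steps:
$d = 0$ ($d = 0 \cdot 4 = 0$)
$M{\left(Z \right)} = 2 Z^{2}$ ($M{\left(Z \right)} = Z 2 Z = 2 Z^{2}$)
$H{\left(f \right)} = 25$
$\left(H{\left(10 \right)} + M{\left(d \right)}\right) + 1 = \left(25 + 2 \cdot 0^{2}\right) + 1 = \left(25 + 2 \cdot 0\right) + 1 = \left(25 + 0\right) + 1 = 25 + 1 = 26$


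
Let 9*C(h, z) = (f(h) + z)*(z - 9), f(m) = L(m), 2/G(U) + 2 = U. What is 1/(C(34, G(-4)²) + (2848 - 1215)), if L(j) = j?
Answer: 729/1165897 ≈ 0.00062527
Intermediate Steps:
G(U) = 2/(-2 + U)
f(m) = m
C(h, z) = (-9 + z)*(h + z)/9 (C(h, z) = ((h + z)*(z - 9))/9 = ((h + z)*(-9 + z))/9 = ((-9 + z)*(h + z))/9 = (-9 + z)*(h + z)/9)
1/(C(34, G(-4)²) + (2848 - 1215)) = 1/((-1*34 - (2/(-2 - 4))² + ((2/(-2 - 4))²)²/9 + (⅑)*34*(2/(-2 - 4))²) + (2848 - 1215)) = 1/((-34 - (2/(-6))² + ((2/(-6))²)²/9 + (⅑)*34*(2/(-6))²) + 1633) = 1/((-34 - (2*(-⅙))² + ((2*(-⅙))²)²/9 + (⅑)*34*(2*(-⅙))²) + 1633) = 1/((-34 - (-⅓)² + ((-⅓)²)²/9 + (⅑)*34*(-⅓)²) + 1633) = 1/((-34 - 1*⅑ + (⅑)²/9 + (⅑)*34*(⅑)) + 1633) = 1/((-34 - ⅑ + (⅑)*(1/81) + 34/81) + 1633) = 1/((-34 - ⅑ + 1/729 + 34/81) + 1633) = 1/(-24560/729 + 1633) = 1/(1165897/729) = 729/1165897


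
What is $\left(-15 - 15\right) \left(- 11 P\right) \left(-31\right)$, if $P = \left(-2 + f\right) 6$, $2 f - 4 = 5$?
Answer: $-153450$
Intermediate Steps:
$f = \frac{9}{2}$ ($f = 2 + \frac{1}{2} \cdot 5 = 2 + \frac{5}{2} = \frac{9}{2} \approx 4.5$)
$P = 15$ ($P = \left(-2 + \frac{9}{2}\right) 6 = \frac{5}{2} \cdot 6 = 15$)
$\left(-15 - 15\right) \left(- 11 P\right) \left(-31\right) = \left(-15 - 15\right) \left(\left(-11\right) 15\right) \left(-31\right) = \left(-15 - 15\right) \left(-165\right) \left(-31\right) = \left(-30\right) \left(-165\right) \left(-31\right) = 4950 \left(-31\right) = -153450$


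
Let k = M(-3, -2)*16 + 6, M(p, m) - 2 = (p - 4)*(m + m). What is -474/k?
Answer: -79/81 ≈ -0.97531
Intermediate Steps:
M(p, m) = 2 + 2*m*(-4 + p) (M(p, m) = 2 + (p - 4)*(m + m) = 2 + (-4 + p)*(2*m) = 2 + 2*m*(-4 + p))
k = 486 (k = (2 - 8*(-2) + 2*(-2)*(-3))*16 + 6 = (2 + 16 + 12)*16 + 6 = 30*16 + 6 = 480 + 6 = 486)
-474/k = -474/486 = -474*1/486 = -79/81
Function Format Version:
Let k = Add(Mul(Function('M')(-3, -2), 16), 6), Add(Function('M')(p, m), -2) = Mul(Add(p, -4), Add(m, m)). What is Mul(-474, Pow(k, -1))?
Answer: Rational(-79, 81) ≈ -0.97531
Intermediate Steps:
Function('M')(p, m) = Add(2, Mul(2, m, Add(-4, p))) (Function('M')(p, m) = Add(2, Mul(Add(p, -4), Add(m, m))) = Add(2, Mul(Add(-4, p), Mul(2, m))) = Add(2, Mul(2, m, Add(-4, p))))
k = 486 (k = Add(Mul(Add(2, Mul(-8, -2), Mul(2, -2, -3)), 16), 6) = Add(Mul(Add(2, 16, 12), 16), 6) = Add(Mul(30, 16), 6) = Add(480, 6) = 486)
Mul(-474, Pow(k, -1)) = Mul(-474, Pow(486, -1)) = Mul(-474, Rational(1, 486)) = Rational(-79, 81)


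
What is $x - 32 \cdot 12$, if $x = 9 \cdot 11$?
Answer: $-285$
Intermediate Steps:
$x = 99$
$x - 32 \cdot 12 = 99 - 32 \cdot 12 = 99 - 384 = -285$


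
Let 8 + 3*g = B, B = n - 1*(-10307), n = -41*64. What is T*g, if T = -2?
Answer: -15350/3 ≈ -5116.7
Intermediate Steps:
n = -2624
B = 7683 (B = -2624 - 1*(-10307) = -2624 + 10307 = 7683)
g = 7675/3 (g = -8/3 + (1/3)*7683 = -8/3 + 2561 = 7675/3 ≈ 2558.3)
T*g = -2*7675/3 = -15350/3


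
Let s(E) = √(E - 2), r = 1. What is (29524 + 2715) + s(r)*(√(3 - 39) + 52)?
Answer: 32233 + 52*I ≈ 32233.0 + 52.0*I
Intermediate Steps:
s(E) = √(-2 + E)
(29524 + 2715) + s(r)*(√(3 - 39) + 52) = (29524 + 2715) + √(-2 + 1)*(√(3 - 39) + 52) = 32239 + √(-1)*(√(-36) + 52) = 32239 + I*(6*I + 52) = 32239 + I*(52 + 6*I)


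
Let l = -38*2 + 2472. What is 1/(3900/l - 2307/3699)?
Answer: 738567/741544 ≈ 0.99599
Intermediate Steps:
l = 2396 (l = -76 + 2472 = 2396)
1/(3900/l - 2307/3699) = 1/(3900/2396 - 2307/3699) = 1/(3900*(1/2396) - 2307*1/3699) = 1/(975/599 - 769/1233) = 1/(741544/738567) = 738567/741544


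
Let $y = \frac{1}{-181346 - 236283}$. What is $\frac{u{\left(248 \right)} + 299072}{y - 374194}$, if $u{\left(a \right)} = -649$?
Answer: $- \frac{124630099067}{156274266027} \approx -0.79751$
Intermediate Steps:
$y = - \frac{1}{417629}$ ($y = \frac{1}{-417629} = - \frac{1}{417629} \approx -2.3945 \cdot 10^{-6}$)
$\frac{u{\left(248 \right)} + 299072}{y - 374194} = \frac{-649 + 299072}{- \frac{1}{417629} - 374194} = \frac{298423}{- \frac{156274266027}{417629}} = 298423 \left(- \frac{417629}{156274266027}\right) = - \frac{124630099067}{156274266027}$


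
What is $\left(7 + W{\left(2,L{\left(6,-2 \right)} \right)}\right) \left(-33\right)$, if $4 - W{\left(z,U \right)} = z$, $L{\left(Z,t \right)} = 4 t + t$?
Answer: $-297$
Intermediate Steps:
$L{\left(Z,t \right)} = 5 t$
$W{\left(z,U \right)} = 4 - z$
$\left(7 + W{\left(2,L{\left(6,-2 \right)} \right)}\right) \left(-33\right) = \left(7 + \left(4 - 2\right)\right) \left(-33\right) = \left(7 + 2\right) \left(-33\right) = 9 \left(-33\right) = -297$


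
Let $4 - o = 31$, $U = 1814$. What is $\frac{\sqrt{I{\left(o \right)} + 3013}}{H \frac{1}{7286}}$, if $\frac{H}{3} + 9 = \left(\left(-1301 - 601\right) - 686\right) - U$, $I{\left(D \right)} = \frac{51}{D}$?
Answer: $- \frac{72860 \sqrt{271}}{39699} \approx -30.213$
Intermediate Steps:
$o = -27$ ($o = 4 - 31 = -27$)
$H = -13233$ ($H = -27 + 3 \left(\left(\left(-1301 - 601\right) - 686\right) - 1814\right) = -27 + 3 \left(\left(-1902 - 686\right) - 1814\right) = -27 + 3 \left(-2588 - 1814\right) = -27 + 3 \left(-4402\right) = -27 - 13206 = -13233$)
$\frac{\sqrt{I{\left(o \right)} + 3013}}{H \frac{1}{7286}} = \frac{\sqrt{\frac{51}{-27} + 3013}}{\left(-13233\right) \frac{1}{7286}} = \frac{\sqrt{51 \left(- \frac{1}{27}\right) + 3013}}{\left(-13233\right) \frac{1}{7286}} = \frac{\sqrt{- \frac{17}{9} + 3013}}{- \frac{13233}{7286}} = \sqrt{\frac{27100}{9}} \left(- \frac{7286}{13233}\right) = \frac{10 \sqrt{271}}{3} \left(- \frac{7286}{13233}\right) = - \frac{72860 \sqrt{271}}{39699}$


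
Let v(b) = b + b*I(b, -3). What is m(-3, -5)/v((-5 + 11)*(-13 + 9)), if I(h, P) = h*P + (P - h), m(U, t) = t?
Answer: 5/2256 ≈ 0.0022163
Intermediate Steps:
I(h, P) = P - h + P*h (I(h, P) = P*h + (P - h) = P - h + P*h)
v(b) = b + b*(-3 - 4*b) (v(b) = b + b*(-3 - b - 3*b) = b + b*(-3 - 4*b))
m(-3, -5)/v((-5 + 11)*(-13 + 9)) = -5*(-1/(2*(1 + 2*((-5 + 11)*(-13 + 9)))*(-13 + 9)*(-5 + 11))) = -5*1/(48*(1 + 2*(6*(-4)))) = -5*1/(48*(1 + 2*(-24))) = -5*1/(48*(1 - 48)) = -5/((-2*(-24)*(-47))) = -5/(-2256) = -5*(-1/2256) = 5/2256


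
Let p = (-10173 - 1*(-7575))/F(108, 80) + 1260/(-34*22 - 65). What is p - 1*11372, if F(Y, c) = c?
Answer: -123641309/10840 ≈ -11406.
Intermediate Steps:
p = -368829/10840 (p = (-10173 - 1*(-7575))/80 + 1260/(-34*22 - 65) = (-10173 + 7575)*(1/80) + 1260/(-748 - 65) = -2598*1/80 + 1260/(-813) = -1299/40 + 1260*(-1/813) = -1299/40 - 420/271 = -368829/10840 ≈ -34.025)
p - 1*11372 = -368829/10840 - 1*11372 = -368829/10840 - 11372 = -123641309/10840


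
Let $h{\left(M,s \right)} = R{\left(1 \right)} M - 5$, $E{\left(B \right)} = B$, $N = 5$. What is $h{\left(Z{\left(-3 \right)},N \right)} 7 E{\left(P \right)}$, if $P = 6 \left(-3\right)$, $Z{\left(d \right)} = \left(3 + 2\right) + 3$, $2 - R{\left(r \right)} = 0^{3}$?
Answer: $-1386$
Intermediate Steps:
$R{\left(r \right)} = 2$ ($R{\left(r \right)} = 2 - 0^{3} = 2 - 0 = 2 + 0 = 2$)
$Z{\left(d \right)} = 8$ ($Z{\left(d \right)} = 5 + 3 = 8$)
$P = -18$
$h{\left(M,s \right)} = -5 + 2 M$ ($h{\left(M,s \right)} = 2 M - 5 = -5 + 2 M$)
$h{\left(Z{\left(-3 \right)},N \right)} 7 E{\left(P \right)} = \left(-5 + 2 \cdot 8\right) 7 \left(-18\right) = \left(-5 + 16\right) 7 \left(-18\right) = 11 \cdot 7 \left(-18\right) = 77 \left(-18\right) = -1386$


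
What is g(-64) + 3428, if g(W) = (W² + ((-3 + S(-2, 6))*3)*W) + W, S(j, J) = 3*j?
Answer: 9188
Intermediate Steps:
g(W) = W² - 26*W (g(W) = (W² + ((-3 + 3*(-2))*3)*W) + W = (W² + ((-3 - 6)*3)*W) + W = (W² + (-9*3)*W) + W = (W² - 27*W) + W = W² - 26*W)
g(-64) + 3428 = -64*(-26 - 64) + 3428 = -64*(-90) + 3428 = 5760 + 3428 = 9188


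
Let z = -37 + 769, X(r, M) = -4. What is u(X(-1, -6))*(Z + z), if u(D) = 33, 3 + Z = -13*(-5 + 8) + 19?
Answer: 23397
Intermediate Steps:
Z = -23 (Z = -3 + (-13*(-5 + 8) + 19) = -3 + (-13*3 + 19) = -3 + (-39 + 19) = -3 - 20 = -23)
z = 732
u(X(-1, -6))*(Z + z) = 33*(-23 + 732) = 33*709 = 23397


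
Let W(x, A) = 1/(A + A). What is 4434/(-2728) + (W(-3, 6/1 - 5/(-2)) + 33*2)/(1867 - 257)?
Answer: -29573759/18666340 ≈ -1.5843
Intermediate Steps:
W(x, A) = 1/(2*A)
4434/(-2728) + (W(-3, 6/1 - 5/(-2)) + 33*2)/(1867 - 257) = 4434/(-2728) + (1/(2*(6/1 - 5/(-2))) + 33*2)/(1867 - 257) = 4434*(-1/2728) + (1/(2*(6*1 - 5*(-½))) + 66)/1610 = -2217/1364 + (1/(2*(6 + 5/2)) + 66)*(1/1610) = -2217/1364 + (1/(2*(17/2)) + 66)*(1/1610) = -2217/1364 + ((½)*(2/17) + 66)*(1/1610) = -2217/1364 + (1/17 + 66)*(1/1610) = -2217/1364 + (1123/17)*(1/1610) = -2217/1364 + 1123/27370 = -29573759/18666340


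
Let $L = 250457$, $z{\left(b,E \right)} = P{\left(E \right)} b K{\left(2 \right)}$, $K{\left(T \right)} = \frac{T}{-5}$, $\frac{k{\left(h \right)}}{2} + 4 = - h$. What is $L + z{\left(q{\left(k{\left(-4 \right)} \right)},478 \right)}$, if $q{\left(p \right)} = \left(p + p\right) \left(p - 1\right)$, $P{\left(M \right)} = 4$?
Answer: $250457$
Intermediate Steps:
$k{\left(h \right)} = -8 - 2 h$ ($k{\left(h \right)} = -8 + 2 \left(- h\right) = -8 - 2 h$)
$K{\left(T \right)} = - \frac{T}{5}$ ($K{\left(T \right)} = T \left(- \frac{1}{5}\right) = - \frac{T}{5}$)
$q{\left(p \right)} = 2 p \left(-1 + p\right)$
$z{\left(b,E \right)} = - \frac{8 b}{5}$ ($z{\left(b,E \right)} = 4 b \left(\left(- \frac{1}{5}\right) 2\right) = 4 b \left(- \frac{2}{5}\right) = - \frac{8 b}{5}$)
$L + z{\left(q{\left(k{\left(-4 \right)} \right)},478 \right)} = 250457 - \frac{8 \cdot 2 \left(-8 - -8\right) \left(-1 - 0\right)}{5} = 250457 - \frac{8 \cdot 2 \left(-8 + 8\right) \left(-1 + \left(-8 + 8\right)\right)}{5} = 250457 - \frac{8 \cdot 2 \cdot 0 \left(-1 + 0\right)}{5} = 250457 - \frac{8 \cdot 2 \cdot 0 \left(-1\right)}{5} = 250457 - 0 = 250457 + 0 = 250457$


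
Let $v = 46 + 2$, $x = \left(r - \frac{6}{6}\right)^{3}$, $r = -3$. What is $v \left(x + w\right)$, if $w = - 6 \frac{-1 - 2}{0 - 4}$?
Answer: $-3288$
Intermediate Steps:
$x = -64$ ($x = \left(-3 - \frac{6}{6}\right)^{3} = \left(-3 - 6 \cdot \frac{1}{6}\right)^{3} = \left(-3 - 1\right)^{3} = \left(-4\right)^{3} = -64$)
$v = 48$
$w = - \frac{9}{2}$ ($w = - 6 \left(- \frac{3}{-4}\right) = - 6 \left(\left(-3\right) \left(- \frac{1}{4}\right)\right) = \left(-6\right) \frac{3}{4} = - \frac{9}{2} \approx -4.5$)
$v \left(x + w\right) = 48 \left(-64 - \frac{9}{2}\right) = 48 \left(- \frac{137}{2}\right) = -3288$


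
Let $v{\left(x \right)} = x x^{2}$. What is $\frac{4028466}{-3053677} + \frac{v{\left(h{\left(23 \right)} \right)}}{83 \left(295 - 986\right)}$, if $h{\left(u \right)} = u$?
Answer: $- \frac{268198698557}{175137536981} \approx -1.5314$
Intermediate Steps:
$v{\left(x \right)} = x^{3}$
$\frac{4028466}{-3053677} + \frac{v{\left(h{\left(23 \right)} \right)}}{83 \left(295 - 986\right)} = \frac{4028466}{-3053677} + \frac{23^{3}}{83 \left(295 - 986\right)} = 4028466 \left(- \frac{1}{3053677}\right) + \frac{12167}{83 \left(-691\right)} = - \frac{4028466}{3053677} + \frac{12167}{-57353} = - \frac{4028466}{3053677} + 12167 \left(- \frac{1}{57353}\right) = - \frac{4028466}{3053677} - \frac{12167}{57353} = - \frac{268198698557}{175137536981}$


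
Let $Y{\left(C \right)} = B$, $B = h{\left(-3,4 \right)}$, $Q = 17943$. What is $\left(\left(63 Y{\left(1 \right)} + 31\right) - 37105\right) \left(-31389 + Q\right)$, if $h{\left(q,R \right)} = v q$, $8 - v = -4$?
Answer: $528992532$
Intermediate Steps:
$v = 12$ ($v = 8 - -4 = 8 + 4 = 12$)
$h{\left(q,R \right)} = 12 q$
$B = -36$ ($B = 12 \left(-3\right) = -36$)
$Y{\left(C \right)} = -36$
$\left(\left(63 Y{\left(1 \right)} + 31\right) - 37105\right) \left(-31389 + Q\right) = \left(\left(63 \left(-36\right) + 31\right) - 37105\right) \left(-31389 + 17943\right) = \left(\left(-2268 + 31\right) - 37105\right) \left(-13446\right) = \left(-2237 - 37105\right) \left(-13446\right) = \left(-39342\right) \left(-13446\right) = 528992532$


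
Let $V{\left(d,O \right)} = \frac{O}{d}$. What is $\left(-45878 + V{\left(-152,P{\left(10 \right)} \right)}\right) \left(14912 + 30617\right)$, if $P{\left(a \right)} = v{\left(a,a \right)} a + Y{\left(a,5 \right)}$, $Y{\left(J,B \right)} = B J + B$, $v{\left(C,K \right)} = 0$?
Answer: $- \frac{317496982319}{152} \approx -2.0888 \cdot 10^{9}$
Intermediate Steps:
$Y{\left(J,B \right)} = B + B J$
$P{\left(a \right)} = 5 + 5 a$ ($P{\left(a \right)} = 0 a + 5 \left(1 + a\right) = 0 + \left(5 + 5 a\right) = 5 + 5 a$)
$\left(-45878 + V{\left(-152,P{\left(10 \right)} \right)}\right) \left(14912 + 30617\right) = \left(-45878 + \frac{5 + 5 \cdot 10}{-152}\right) \left(14912 + 30617\right) = \left(-45878 + \left(5 + 50\right) \left(- \frac{1}{152}\right)\right) 45529 = \left(-45878 + 55 \left(- \frac{1}{152}\right)\right) 45529 = \left(-45878 - \frac{55}{152}\right) 45529 = \left(- \frac{6973511}{152}\right) 45529 = - \frac{317496982319}{152}$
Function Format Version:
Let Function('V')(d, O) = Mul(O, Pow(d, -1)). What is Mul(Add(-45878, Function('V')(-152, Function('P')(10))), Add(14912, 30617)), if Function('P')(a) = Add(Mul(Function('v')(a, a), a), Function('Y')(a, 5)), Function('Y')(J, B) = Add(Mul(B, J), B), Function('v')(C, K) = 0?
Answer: Rational(-317496982319, 152) ≈ -2.0888e+9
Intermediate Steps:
Function('Y')(J, B) = Add(B, Mul(B, J))
Function('P')(a) = Add(5, Mul(5, a)) (Function('P')(a) = Add(Mul(0, a), Mul(5, Add(1, a))) = Add(0, Add(5, Mul(5, a))) = Add(5, Mul(5, a)))
Mul(Add(-45878, Function('V')(-152, Function('P')(10))), Add(14912, 30617)) = Mul(Add(-45878, Mul(Add(5, Mul(5, 10)), Pow(-152, -1))), Add(14912, 30617)) = Mul(Add(-45878, Mul(Add(5, 50), Rational(-1, 152))), 45529) = Mul(Add(-45878, Mul(55, Rational(-1, 152))), 45529) = Mul(Add(-45878, Rational(-55, 152)), 45529) = Mul(Rational(-6973511, 152), 45529) = Rational(-317496982319, 152)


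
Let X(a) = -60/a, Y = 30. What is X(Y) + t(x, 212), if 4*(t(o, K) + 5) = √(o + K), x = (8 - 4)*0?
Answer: -7 + √53/2 ≈ -3.3599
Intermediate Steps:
x = 0 (x = 4*0 = 0)
t(o, K) = -5 + √(K + o)/4 (t(o, K) = -5 + √(o + K)/4 = -5 + √(K + o)/4)
X(Y) + t(x, 212) = -60/30 + (-5 + √(212 + 0)/4) = -60*1/30 + (-5 + √212/4) = -2 + (-5 + (2*√53)/4) = -2 + (-5 + √53/2) = -7 + √53/2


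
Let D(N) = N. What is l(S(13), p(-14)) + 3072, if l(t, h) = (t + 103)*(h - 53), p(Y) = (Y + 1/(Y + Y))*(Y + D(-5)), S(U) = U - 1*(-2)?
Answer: 396005/14 ≈ 28286.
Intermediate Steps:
S(U) = 2 + U (S(U) = U + 2 = 2 + U)
p(Y) = (-5 + Y)*(Y + 1/(2*Y)) (p(Y) = (Y + 1/(Y + Y))*(Y - 5) = (Y + 1/(2*Y))*(-5 + Y) = (-5 + Y)*(Y + 1/(2*Y)))
l(t, h) = (-53 + h)*(103 + t) (l(t, h) = (103 + t)*(-53 + h) = (-53 + h)*(103 + t))
l(S(13), p(-14)) + 3072 = (-5459 - 53*(2 + 13) + 103*(1/2 + (-14)**2 - 5*(-14) - 5/2/(-14)) + (1/2 + (-14)**2 - 5*(-14) - 5/2/(-14))*(2 + 13)) + 3072 = (-5459 - 53*15 + 103*(1/2 + 196 + 70 - 5/2*(-1/14)) + (1/2 + 196 + 70 - 5/2*(-1/14))*15) + 3072 = (-5459 - 795 + 103*(1/2 + 196 + 70 + 5/28) + (1/2 + 196 + 70 + 5/28)*15) + 3072 = (-5459 - 795 + 103*(7467/28) + (7467/28)*15) + 3072 = (-5459 - 795 + 769101/28 + 112005/28) + 3072 = 352997/14 + 3072 = 396005/14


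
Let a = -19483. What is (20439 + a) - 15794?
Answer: -14838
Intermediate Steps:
(20439 + a) - 15794 = (20439 - 19483) - 15794 = 956 - 15794 = -14838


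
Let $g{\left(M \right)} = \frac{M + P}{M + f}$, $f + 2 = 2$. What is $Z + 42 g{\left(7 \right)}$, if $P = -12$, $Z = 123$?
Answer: $93$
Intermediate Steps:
$f = 0$ ($f = -2 + 2 = 0$)
$g{\left(M \right)} = \frac{-12 + M}{M}$ ($g{\left(M \right)} = \frac{M - 12}{M + 0} = \frac{-12 + M}{M}$)
$Z + 42 g{\left(7 \right)} = 123 + 42 \frac{-12 + 7}{7} = 123 + 42 \cdot \frac{1}{7} \left(-5\right) = 123 + 42 \left(- \frac{5}{7}\right) = 123 - 30 = 93$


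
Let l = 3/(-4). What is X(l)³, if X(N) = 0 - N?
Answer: 27/64 ≈ 0.42188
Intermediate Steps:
l = -¾ (l = 3*(-¼) = -¾ ≈ -0.75000)
X(N) = -N
X(l)³ = (-1*(-¾))³ = (¾)³ = 27/64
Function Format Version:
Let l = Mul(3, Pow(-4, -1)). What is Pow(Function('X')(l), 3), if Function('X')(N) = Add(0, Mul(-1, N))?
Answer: Rational(27, 64) ≈ 0.42188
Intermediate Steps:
l = Rational(-3, 4) (l = Mul(3, Rational(-1, 4)) = Rational(-3, 4) ≈ -0.75000)
Function('X')(N) = Mul(-1, N)
Pow(Function('X')(l), 3) = Pow(Mul(-1, Rational(-3, 4)), 3) = Pow(Rational(3, 4), 3) = Rational(27, 64)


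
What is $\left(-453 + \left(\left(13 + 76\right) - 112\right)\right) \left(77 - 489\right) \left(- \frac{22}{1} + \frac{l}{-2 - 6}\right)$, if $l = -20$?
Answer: $-3824184$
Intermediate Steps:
$\left(-453 + \left(\left(13 + 76\right) - 112\right)\right) \left(77 - 489\right) \left(- \frac{22}{1} + \frac{l}{-2 - 6}\right) = \left(-453 + \left(\left(13 + 76\right) - 112\right)\right) \left(77 - 489\right) \left(- \frac{22}{1} - \frac{20}{-2 - 6}\right) = \left(-453 + \left(89 - 112\right)\right) \left(-412\right) \left(\left(-22\right) 1 - \frac{20}{-2 - 6}\right) = \left(-453 - 23\right) \left(-412\right) \left(-22 - \frac{20}{-8}\right) = \left(-476\right) \left(-412\right) \left(-22 - - \frac{5}{2}\right) = 196112 \left(-22 + \frac{5}{2}\right) = 196112 \left(- \frac{39}{2}\right) = -3824184$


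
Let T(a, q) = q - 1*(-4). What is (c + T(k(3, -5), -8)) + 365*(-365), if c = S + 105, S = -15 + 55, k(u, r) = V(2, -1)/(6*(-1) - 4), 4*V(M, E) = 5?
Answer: -133084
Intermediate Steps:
V(M, E) = 5/4 (V(M, E) = (¼)*5 = 5/4)
k(u, r) = -⅛ (k(u, r) = 5/(4*(6*(-1) - 4)) = 5/(4*(-6 - 4)) = (5/4)/(-10) = (5/4)*(-⅒) = -⅛)
S = 40
T(a, q) = 4 + q (T(a, q) = q + 4 = 4 + q)
c = 145 (c = 40 + 105 = 145)
(c + T(k(3, -5), -8)) + 365*(-365) = (145 + (4 - 8)) + 365*(-365) = (145 - 4) - 133225 = 141 - 133225 = -133084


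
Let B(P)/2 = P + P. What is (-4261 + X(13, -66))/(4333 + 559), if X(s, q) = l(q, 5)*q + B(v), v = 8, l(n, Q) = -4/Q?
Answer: -20881/24460 ≈ -0.85368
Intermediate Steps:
B(P) = 4*P (B(P) = 2*(P + P) = 2*(2*P) = 4*P)
X(s, q) = 32 - 4*q/5 (X(s, q) = (-4/5)*q + 4*8 = (-4*⅕)*q + 32 = -4*q/5 + 32 = 32 - 4*q/5)
(-4261 + X(13, -66))/(4333 + 559) = (-4261 + (32 - ⅘*(-66)))/(4333 + 559) = (-4261 + (32 + 264/5))/4892 = (-4261 + 424/5)*(1/4892) = -20881/5*1/4892 = -20881/24460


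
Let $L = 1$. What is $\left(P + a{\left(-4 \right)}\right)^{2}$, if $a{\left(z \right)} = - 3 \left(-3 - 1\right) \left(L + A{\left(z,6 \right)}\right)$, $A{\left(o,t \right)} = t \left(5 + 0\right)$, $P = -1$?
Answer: $137641$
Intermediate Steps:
$A{\left(o,t \right)} = 5 t$ ($A{\left(o,t \right)} = t 5 = 5 t$)
$a{\left(z \right)} = 372$ ($a{\left(z \right)} = - 3 \left(-3 - 1\right) \left(1 + 5 \cdot 6\right) = - 3 \left(- 4 \left(1 + 30\right)\right) = - 3 \left(\left(-4\right) 31\right) = \left(-3\right) \left(-124\right) = 372$)
$\left(P + a{\left(-4 \right)}\right)^{2} = \left(-1 + 372\right)^{2} = 371^{2} = 137641$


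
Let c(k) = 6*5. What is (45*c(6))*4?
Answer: 5400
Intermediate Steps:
c(k) = 30
(45*c(6))*4 = (45*30)*4 = 1350*4 = 5400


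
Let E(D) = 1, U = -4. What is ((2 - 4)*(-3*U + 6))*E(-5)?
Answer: -36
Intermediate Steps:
((2 - 4)*(-3*U + 6))*E(-5) = ((2 - 4)*(-3*(-4) + 6))*1 = -2*(12 + 6)*1 = -2*18*1 = -36*1 = -36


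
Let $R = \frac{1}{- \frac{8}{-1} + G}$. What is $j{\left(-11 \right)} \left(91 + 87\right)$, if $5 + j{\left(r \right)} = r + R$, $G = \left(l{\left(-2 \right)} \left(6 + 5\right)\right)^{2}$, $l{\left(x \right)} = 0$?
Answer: $- \frac{11303}{4} \approx -2825.8$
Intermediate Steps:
$G = 0$ ($G = \left(0 \left(6 + 5\right)\right)^{2} = \left(0 \cdot 11\right)^{2} = 0^{2} = 0$)
$R = \frac{1}{8}$ ($R = \frac{1}{- \frac{8}{-1} + 0} = \frac{1}{\left(-8\right) \left(-1\right) + 0} = \frac{1}{8 + 0} = \frac{1}{8} \approx 0.125$)
$j{\left(r \right)} = - \frac{39}{8} + r$ ($j{\left(r \right)} = -5 + \left(r + \frac{1}{8}\right) = -5 + \left(\frac{1}{8} + r\right) = - \frac{39}{8} + r$)
$j{\left(-11 \right)} \left(91 + 87\right) = \left(- \frac{39}{8} - 11\right) \left(91 + 87\right) = \left(- \frac{127}{8}\right) 178 = - \frac{11303}{4}$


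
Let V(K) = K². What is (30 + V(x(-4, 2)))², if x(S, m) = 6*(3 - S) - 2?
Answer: 2656900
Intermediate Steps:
x(S, m) = 16 - 6*S (x(S, m) = (18 - 6*S) - 2 = 16 - 6*S)
(30 + V(x(-4, 2)))² = (30 + (16 - 6*(-4))²)² = (30 + (16 + 24)²)² = (30 + 40²)² = (30 + 1600)² = 1630² = 2656900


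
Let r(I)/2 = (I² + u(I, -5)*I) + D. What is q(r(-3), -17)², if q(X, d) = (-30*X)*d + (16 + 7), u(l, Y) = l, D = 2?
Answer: 417098929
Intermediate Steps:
r(I) = 4 + 4*I² (r(I) = 2*((I² + I*I) + 2) = 2*((I² + I²) + 2) = 2*(2*I² + 2) = 2*(2 + 2*I²) = 4 + 4*I²)
q(X, d) = 23 - 30*X*d (q(X, d) = -30*X*d + 23 = 23 - 30*X*d)
q(r(-3), -17)² = (23 - 30*(4 + 4*(-3)²)*(-17))² = (23 - 30*(4 + 4*9)*(-17))² = (23 - 30*(4 + 36)*(-17))² = (23 - 30*40*(-17))² = (23 + 20400)² = 20423² = 417098929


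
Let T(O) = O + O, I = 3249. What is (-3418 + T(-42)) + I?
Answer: -253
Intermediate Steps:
T(O) = 2*O
(-3418 + T(-42)) + I = (-3418 + 2*(-42)) + 3249 = (-3418 - 84) + 3249 = -3502 + 3249 = -253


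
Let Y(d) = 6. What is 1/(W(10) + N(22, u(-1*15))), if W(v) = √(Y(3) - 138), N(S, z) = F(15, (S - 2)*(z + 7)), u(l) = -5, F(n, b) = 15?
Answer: 5/119 - 2*I*√33/357 ≈ 0.042017 - 0.032182*I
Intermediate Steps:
N(S, z) = 15
W(v) = 2*I*√33 (W(v) = √(6 - 138) = √(-132) = 2*I*√33)
1/(W(10) + N(22, u(-1*15))) = 1/(2*I*√33 + 15) = 1/(15 + 2*I*√33)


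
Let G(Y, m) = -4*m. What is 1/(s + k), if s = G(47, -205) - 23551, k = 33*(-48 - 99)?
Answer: -1/27582 ≈ -3.6256e-5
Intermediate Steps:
k = -4851 (k = 33*(-147) = -4851)
s = -22731 (s = -4*(-205) - 23551 = 820 - 23551 = -22731)
1/(s + k) = 1/(-22731 - 4851) = 1/(-27582) = -1/27582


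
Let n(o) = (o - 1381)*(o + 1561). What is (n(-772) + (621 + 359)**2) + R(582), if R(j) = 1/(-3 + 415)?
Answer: -304186603/412 ≈ -7.3832e+5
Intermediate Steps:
n(o) = (-1381 + o)*(1561 + o)
R(j) = 1/412
(n(-772) + (621 + 359)**2) + R(582) = ((-2155741 + (-772)**2 + 180*(-772)) + (621 + 359)**2) + 1/412 = ((-2155741 + 595984 - 138960) + 980**2) + 1/412 = (-1698717 + 960400) + 1/412 = -738317 + 1/412 = -304186603/412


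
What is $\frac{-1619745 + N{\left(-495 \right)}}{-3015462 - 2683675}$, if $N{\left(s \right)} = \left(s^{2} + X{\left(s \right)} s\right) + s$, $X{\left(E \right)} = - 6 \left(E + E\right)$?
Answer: $\frac{4315515}{5699137} \approx 0.75722$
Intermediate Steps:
$X{\left(E \right)} = - 12 E$ ($X{\left(E \right)} = - 6 \cdot 2 E = - 12 E$)
$N{\left(s \right)} = s - 11 s^{2}$ ($N{\left(s \right)} = \left(s^{2} + - 12 s s\right) + s = \left(s^{2} - 12 s^{2}\right) + s = - 11 s^{2} + s = s - 11 s^{2}$)
$\frac{-1619745 + N{\left(-495 \right)}}{-3015462 - 2683675} = \frac{-1619745 - 495 \left(1 - -5445\right)}{-3015462 - 2683675} = \frac{-1619745 - 495 \left(1 + 5445\right)}{-5699137} = \left(-1619745 - 2695770\right) \left(- \frac{1}{5699137}\right) = \left(-4315515\right) \left(- \frac{1}{5699137}\right) = \frac{4315515}{5699137}$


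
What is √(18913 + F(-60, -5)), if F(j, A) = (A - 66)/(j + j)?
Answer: 7*√1389570/60 ≈ 137.53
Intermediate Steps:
F(j, A) = (-66 + A)/(2*j) (F(j, A) = (-66 + A)/((2*j)) = (-66 + A)*(1/(2*j)) = (-66 + A)/(2*j))
√(18913 + F(-60, -5)) = √(18913 + (½)*(-66 - 5)/(-60)) = √(18913 + (½)*(-1/60)*(-71)) = √(18913 + 71/120) = √(2269631/120) = 7*√1389570/60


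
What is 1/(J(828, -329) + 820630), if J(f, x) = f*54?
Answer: 1/865342 ≈ 1.1556e-6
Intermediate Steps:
J(f, x) = 54*f
1/(J(828, -329) + 820630) = 1/(54*828 + 820630) = 1/(44712 + 820630) = 1/865342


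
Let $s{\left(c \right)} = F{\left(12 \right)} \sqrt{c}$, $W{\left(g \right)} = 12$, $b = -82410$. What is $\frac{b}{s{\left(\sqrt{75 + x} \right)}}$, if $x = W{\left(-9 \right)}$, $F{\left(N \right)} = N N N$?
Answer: $- \frac{13735 \cdot 87^{\frac{3}{4}}}{25056} \approx -15.616$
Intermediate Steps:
$F{\left(N \right)} = N^{3}$ ($F{\left(N \right)} = N^{2} N = N^{3}$)
$x = 12$
$s{\left(c \right)} = 1728 \sqrt{c}$ ($s{\left(c \right)} = 12^{3} \sqrt{c} = 1728 \sqrt{c}$)
$\frac{b}{s{\left(\sqrt{75 + x} \right)}} = - \frac{82410}{1728 \sqrt{\sqrt{75 + 12}}} = - \frac{82410}{1728 \sqrt{\sqrt{87}}} = - \frac{82410}{1728 \sqrt[4]{87}} = - 82410 \frac{87^{\frac{3}{4}}}{150336} = - \frac{13735 \cdot 87^{\frac{3}{4}}}{25056}$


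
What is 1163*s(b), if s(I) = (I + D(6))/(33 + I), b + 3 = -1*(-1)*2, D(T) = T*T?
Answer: 40705/32 ≈ 1272.0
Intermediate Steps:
D(T) = T**2
b = -1 (b = -3 - 1*(-1)*2 = -3 + 1*2 = -3 + 2 = -1)
s(I) = (36 + I)/(33 + I) (s(I) = (I + 6**2)/(33 + I) = (I + 36)/(33 + I) = (36 + I)/(33 + I))
1163*s(b) = 1163*((36 - 1)/(33 - 1)) = 1163*(35/32) = 40705/32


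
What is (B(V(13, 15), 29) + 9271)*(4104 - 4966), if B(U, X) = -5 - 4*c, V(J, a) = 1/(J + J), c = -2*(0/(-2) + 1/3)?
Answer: -23968772/3 ≈ -7.9896e+6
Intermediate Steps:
c = -2/3 (c = -2*(0*(-1/2) + 1*(1/3)) = -2*(0 + 1/3) = -2*1/3 = -2/3 ≈ -0.66667)
V(J, a) = 1/(2*J)
B(U, X) = -7/3 (B(U, X) = -5 - 4*(-2/3) = -5 + 8/3 = -7/3)
(B(V(13, 15), 29) + 9271)*(4104 - 4966) = (-7/3 + 9271)*(4104 - 4966) = (27806/3)*(-862) = -23968772/3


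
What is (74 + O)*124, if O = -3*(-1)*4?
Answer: 10664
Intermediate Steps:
O = 12 (O = 3*4 = 12)
(74 + O)*124 = (74 + 12)*124 = 86*124 = 10664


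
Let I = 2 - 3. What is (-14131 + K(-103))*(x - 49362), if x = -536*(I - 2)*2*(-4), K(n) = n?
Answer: 885724884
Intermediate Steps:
I = -1
x = -12864 (x = -536*(-1 - 2)*2*(-4) = -536*(-3*2)*(-4) = -(-3216)*(-4) = -536*24 = -12864)
(-14131 + K(-103))*(x - 49362) = (-14131 - 103)*(-12864 - 49362) = -14234*(-62226) = 885724884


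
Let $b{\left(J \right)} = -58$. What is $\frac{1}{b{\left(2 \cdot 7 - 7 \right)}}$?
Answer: $- \frac{1}{58} \approx -0.017241$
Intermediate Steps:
$\frac{1}{b{\left(2 \cdot 7 - 7 \right)}} = \frac{1}{-58} = - \frac{1}{58}$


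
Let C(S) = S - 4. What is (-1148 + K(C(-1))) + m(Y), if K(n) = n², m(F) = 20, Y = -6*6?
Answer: -1103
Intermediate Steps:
Y = -36
C(S) = -4 + S
(-1148 + K(C(-1))) + m(Y) = (-1148 + (-4 - 1)²) + 20 = (-1148 + (-5)²) + 20 = (-1148 + 25) + 20 = -1123 + 20 = -1103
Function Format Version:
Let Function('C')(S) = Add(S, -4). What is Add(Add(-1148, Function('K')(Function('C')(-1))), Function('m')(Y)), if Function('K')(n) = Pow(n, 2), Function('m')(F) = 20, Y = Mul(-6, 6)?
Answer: -1103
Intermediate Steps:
Y = -36
Function('C')(S) = Add(-4, S)
Add(Add(-1148, Function('K')(Function('C')(-1))), Function('m')(Y)) = Add(Add(-1148, Pow(Add(-4, -1), 2)), 20) = Add(Add(-1148, Pow(-5, 2)), 20) = Add(Add(-1148, 25), 20) = Add(-1123, 20) = -1103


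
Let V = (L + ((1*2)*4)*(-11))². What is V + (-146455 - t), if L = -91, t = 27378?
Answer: -141792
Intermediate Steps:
V = 32041 (V = (-91 + ((1*2)*4)*(-11))² = (-91 + (2*4)*(-11))² = (-91 + 8*(-11))² = (-91 - 88)² = (-179)² = 32041)
V + (-146455 - t) = 32041 + (-146455 - 1*27378) = 32041 + (-146455 - 27378) = 32041 - 173833 = -141792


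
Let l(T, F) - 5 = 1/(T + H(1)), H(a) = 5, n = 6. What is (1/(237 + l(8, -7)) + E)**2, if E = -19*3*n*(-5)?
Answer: 28959282992689/9903609 ≈ 2.9241e+6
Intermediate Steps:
l(T, F) = 5 + 1/(5 + T) (l(T, F) = 5 + 1/(T + 5) = 5 + 1/(5 + T))
E = 1710 (E = -19*3*6*(-5) = -342*(-5) = -19*(-90) = 1710)
(1/(237 + l(8, -7)) + E)**2 = (1/(237 + (26 + 5*8)/(5 + 8)) + 1710)**2 = (1/(237 + (26 + 40)/13) + 1710)**2 = (1/(237 + (1/13)*66) + 1710)**2 = (1/(237 + 66/13) + 1710)**2 = (1/(3147/13) + 1710)**2 = (13/3147 + 1710)**2 = (5381383/3147)**2 = 28959282992689/9903609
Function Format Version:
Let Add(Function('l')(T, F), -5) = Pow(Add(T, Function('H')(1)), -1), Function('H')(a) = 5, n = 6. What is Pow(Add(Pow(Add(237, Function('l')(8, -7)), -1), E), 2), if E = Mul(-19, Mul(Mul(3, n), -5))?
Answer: Rational(28959282992689, 9903609) ≈ 2.9241e+6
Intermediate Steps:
Function('l')(T, F) = Add(5, Pow(Add(5, T), -1)) (Function('l')(T, F) = Add(5, Pow(Add(T, 5), -1)) = Add(5, Pow(Add(5, T), -1)))
E = 1710 (E = Mul(-19, Mul(Mul(3, 6), -5)) = Mul(-19, Mul(18, -5)) = Mul(-19, -90) = 1710)
Pow(Add(Pow(Add(237, Function('l')(8, -7)), -1), E), 2) = Pow(Add(Pow(Add(237, Mul(Pow(Add(5, 8), -1), Add(26, Mul(5, 8)))), -1), 1710), 2) = Pow(Add(Pow(Add(237, Mul(Pow(13, -1), Add(26, 40))), -1), 1710), 2) = Pow(Add(Pow(Add(237, Mul(Rational(1, 13), 66)), -1), 1710), 2) = Pow(Add(Pow(Add(237, Rational(66, 13)), -1), 1710), 2) = Pow(Add(Pow(Rational(3147, 13), -1), 1710), 2) = Pow(Add(Rational(13, 3147), 1710), 2) = Pow(Rational(5381383, 3147), 2) = Rational(28959282992689, 9903609)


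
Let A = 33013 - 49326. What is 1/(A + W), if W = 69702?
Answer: 1/53389 ≈ 1.8730e-5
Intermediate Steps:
A = -16313
1/(A + W) = 1/(-16313 + 69702) = 1/53389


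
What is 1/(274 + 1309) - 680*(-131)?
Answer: 141013641/1583 ≈ 89080.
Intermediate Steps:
1/(274 + 1309) - 680*(-131) = 1/1583 + 89080 = 141013641/1583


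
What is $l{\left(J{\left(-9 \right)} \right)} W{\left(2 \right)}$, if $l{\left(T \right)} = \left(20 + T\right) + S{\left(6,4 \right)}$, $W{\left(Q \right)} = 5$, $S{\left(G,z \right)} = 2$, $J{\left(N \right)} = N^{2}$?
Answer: $515$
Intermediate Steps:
$l{\left(T \right)} = 22 + T$ ($l{\left(T \right)} = \left(20 + T\right) + 2 = 22 + T$)
$l{\left(J{\left(-9 \right)} \right)} W{\left(2 \right)} = \left(22 + \left(-9\right)^{2}\right) 5 = \left(22 + 81\right) 5 = 103 \cdot 5 = 515$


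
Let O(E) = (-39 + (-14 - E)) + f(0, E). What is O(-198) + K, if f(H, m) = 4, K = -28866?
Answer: -28717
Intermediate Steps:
O(E) = -49 - E (O(E) = (-39 + (-14 - E)) + 4 = (-53 - E) + 4 = -49 - E)
O(-198) + K = (-49 - 1*(-198)) - 28866 = (-49 + 198) - 28866 = 149 - 28866 = -28717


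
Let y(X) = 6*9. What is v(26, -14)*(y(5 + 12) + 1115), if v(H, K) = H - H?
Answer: 0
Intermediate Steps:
y(X) = 54
v(H, K) = 0
v(26, -14)*(y(5 + 12) + 1115) = 0*(54 + 1115) = 0*1169 = 0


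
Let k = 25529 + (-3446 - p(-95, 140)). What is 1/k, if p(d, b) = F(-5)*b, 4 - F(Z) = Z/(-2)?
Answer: 1/21873 ≈ 4.5718e-5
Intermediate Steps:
F(Z) = 4 + Z/2 (F(Z) = 4 - Z/(-2) = 4 - Z*(-1)/2 = 4 - (-1)*Z/2 = 4 + Z/2)
p(d, b) = 3*b/2 (p(d, b) = (4 + (1/2)*(-5))*b = (4 - 5/2)*b = 3*b/2)
k = 21873 (k = 25529 + (-3446 - 3*140/2) = 25529 + (-3446 - 1*210) = 25529 + (-3446 - 210) = 25529 - 3656 = 21873)
1/k = 1/21873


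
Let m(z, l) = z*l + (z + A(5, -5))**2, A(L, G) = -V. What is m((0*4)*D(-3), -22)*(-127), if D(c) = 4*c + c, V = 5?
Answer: -3175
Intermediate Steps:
A(L, G) = -5 (A(L, G) = -1*5 = -5)
D(c) = 5*c
m(z, l) = (-5 + z)**2 + l*z (m(z, l) = z*l + (z - 5)**2 = l*z + (-5 + z)**2 = (-5 + z)**2 + l*z)
m((0*4)*D(-3), -22)*(-127) = ((-5 + (0*4)*(5*(-3)))**2 - 22*0*4*5*(-3))*(-127) = ((-5 + 0*(-15))**2 - 0*(-15))*(-127) = ((-5 + 0)**2 - 22*0)*(-127) = ((-5)**2 + 0)*(-127) = (25 + 0)*(-127) = 25*(-127) = -3175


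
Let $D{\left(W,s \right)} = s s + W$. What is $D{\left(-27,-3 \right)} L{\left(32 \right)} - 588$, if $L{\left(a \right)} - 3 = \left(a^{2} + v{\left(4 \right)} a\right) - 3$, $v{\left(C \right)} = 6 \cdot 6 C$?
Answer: $-101964$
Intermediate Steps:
$v{\left(C \right)} = 36 C$
$D{\left(W,s \right)} = W + s^{2}$ ($D{\left(W,s \right)} = s^{2} + W = W + s^{2}$)
$L{\left(a \right)} = a^{2} + 144 a$ ($L{\left(a \right)} = 3 - \left(3 - a^{2} - 36 \cdot 4 a\right) = 3 - \left(3 - a^{2} - 144 a\right) = 3 + \left(-3 + a^{2} + 144 a\right) = a^{2} + 144 a$)
$D{\left(-27,-3 \right)} L{\left(32 \right)} - 588 = \left(-27 + \left(-3\right)^{2}\right) 32 \left(144 + 32\right) - 588 = \left(-27 + 9\right) 32 \cdot 176 - 588 = \left(-18\right) 5632 - 588 = -101376 - 588 = -101964$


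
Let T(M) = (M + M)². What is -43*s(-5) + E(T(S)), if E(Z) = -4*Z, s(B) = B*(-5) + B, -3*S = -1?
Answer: -7756/9 ≈ -861.78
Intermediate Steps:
S = ⅓ (S = -⅓*(-1) = ⅓ ≈ 0.33333)
s(B) = -4*B (s(B) = -5*B + B = -4*B)
T(M) = 4*M² (T(M) = (2*M)² = 4*M²)
-43*s(-5) + E(T(S)) = -(-172)*(-5) - 16*(⅓)² = -43*20 - 16/9 = -860 - 4*4/9 = -860 - 16/9 = -7756/9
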